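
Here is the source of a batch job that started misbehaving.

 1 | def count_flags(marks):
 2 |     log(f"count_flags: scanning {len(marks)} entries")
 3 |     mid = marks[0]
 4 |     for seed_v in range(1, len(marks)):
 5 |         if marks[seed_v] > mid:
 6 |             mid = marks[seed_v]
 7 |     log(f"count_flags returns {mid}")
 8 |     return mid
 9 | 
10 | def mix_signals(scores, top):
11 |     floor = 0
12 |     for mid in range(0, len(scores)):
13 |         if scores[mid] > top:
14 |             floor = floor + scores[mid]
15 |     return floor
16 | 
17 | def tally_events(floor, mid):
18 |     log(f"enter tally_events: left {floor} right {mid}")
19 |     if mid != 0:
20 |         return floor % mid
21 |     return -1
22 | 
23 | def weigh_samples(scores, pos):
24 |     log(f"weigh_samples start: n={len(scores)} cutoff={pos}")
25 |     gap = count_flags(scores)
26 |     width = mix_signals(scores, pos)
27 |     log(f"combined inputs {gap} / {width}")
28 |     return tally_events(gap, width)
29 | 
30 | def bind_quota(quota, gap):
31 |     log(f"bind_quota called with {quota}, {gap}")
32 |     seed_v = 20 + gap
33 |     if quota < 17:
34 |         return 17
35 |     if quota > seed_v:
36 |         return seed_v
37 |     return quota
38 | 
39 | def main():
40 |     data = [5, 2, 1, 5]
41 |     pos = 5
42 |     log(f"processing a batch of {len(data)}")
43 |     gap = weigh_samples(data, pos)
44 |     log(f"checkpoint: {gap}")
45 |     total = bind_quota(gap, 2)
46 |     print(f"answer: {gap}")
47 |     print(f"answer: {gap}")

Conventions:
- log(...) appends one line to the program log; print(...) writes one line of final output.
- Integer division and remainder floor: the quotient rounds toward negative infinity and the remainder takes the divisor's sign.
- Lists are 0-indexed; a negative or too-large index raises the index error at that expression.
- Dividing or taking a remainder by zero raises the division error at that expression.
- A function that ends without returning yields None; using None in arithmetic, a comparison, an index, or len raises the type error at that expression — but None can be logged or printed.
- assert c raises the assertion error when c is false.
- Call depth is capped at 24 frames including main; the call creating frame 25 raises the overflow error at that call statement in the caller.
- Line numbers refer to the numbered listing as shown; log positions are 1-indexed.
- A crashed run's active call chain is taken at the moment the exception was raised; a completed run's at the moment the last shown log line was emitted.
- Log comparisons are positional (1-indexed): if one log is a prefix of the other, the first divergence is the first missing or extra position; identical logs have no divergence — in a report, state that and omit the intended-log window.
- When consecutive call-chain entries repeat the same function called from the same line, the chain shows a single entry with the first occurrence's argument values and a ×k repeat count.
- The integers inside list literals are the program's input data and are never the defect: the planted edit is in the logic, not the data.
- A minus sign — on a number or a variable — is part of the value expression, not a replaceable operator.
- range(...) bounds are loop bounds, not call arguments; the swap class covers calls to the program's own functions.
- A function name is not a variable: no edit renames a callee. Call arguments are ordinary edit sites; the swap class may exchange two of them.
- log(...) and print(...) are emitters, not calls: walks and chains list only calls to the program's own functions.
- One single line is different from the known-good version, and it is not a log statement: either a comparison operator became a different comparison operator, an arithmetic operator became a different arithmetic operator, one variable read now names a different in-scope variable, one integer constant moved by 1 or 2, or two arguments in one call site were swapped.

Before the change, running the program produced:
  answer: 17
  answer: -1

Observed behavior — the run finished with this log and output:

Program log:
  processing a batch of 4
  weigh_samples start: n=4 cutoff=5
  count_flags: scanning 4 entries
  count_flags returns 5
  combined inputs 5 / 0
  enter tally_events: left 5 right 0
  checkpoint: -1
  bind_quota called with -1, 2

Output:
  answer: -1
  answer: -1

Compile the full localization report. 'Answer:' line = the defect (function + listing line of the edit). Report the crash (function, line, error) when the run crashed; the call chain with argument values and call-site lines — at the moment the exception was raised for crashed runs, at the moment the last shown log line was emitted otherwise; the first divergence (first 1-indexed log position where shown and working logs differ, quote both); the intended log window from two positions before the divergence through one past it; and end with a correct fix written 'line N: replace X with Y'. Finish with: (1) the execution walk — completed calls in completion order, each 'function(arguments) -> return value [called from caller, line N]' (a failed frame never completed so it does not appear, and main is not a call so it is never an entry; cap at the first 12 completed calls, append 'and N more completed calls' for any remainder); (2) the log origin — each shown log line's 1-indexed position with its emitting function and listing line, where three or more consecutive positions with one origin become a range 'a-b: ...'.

Answer: the defect is in main at line 46.
Key observation: Log streams are identical — the defect surfaces only in the printed output.
Call chain: main -> bind_quota(-1, 2) (called at line 45).
First divergence: none — the logs agree in full.
Execution walk:
  count_flags([5, 2, 1, 5]) -> 5  [called from weigh_samples, line 25]
  mix_signals([5, 2, 1, 5], 5) -> 0  [called from weigh_samples, line 26]
  tally_events(5, 0) -> -1  [called from weigh_samples, line 28]
  weigh_samples([5, 2, 1, 5], 5) -> -1  [called from main, line 43]
  bind_quota(-1, 2) -> 17  [called from main, line 45]
Log origins:
  1: from main, line 42
  2: from weigh_samples, line 24
  3: from count_flags, line 2
  4: from count_flags, line 7
  5: from weigh_samples, line 27
  6: from tally_events, line 18
  7: from main, line 44
  8: from bind_quota, line 31
A correct fix: line 46: replace `gap` with `total`.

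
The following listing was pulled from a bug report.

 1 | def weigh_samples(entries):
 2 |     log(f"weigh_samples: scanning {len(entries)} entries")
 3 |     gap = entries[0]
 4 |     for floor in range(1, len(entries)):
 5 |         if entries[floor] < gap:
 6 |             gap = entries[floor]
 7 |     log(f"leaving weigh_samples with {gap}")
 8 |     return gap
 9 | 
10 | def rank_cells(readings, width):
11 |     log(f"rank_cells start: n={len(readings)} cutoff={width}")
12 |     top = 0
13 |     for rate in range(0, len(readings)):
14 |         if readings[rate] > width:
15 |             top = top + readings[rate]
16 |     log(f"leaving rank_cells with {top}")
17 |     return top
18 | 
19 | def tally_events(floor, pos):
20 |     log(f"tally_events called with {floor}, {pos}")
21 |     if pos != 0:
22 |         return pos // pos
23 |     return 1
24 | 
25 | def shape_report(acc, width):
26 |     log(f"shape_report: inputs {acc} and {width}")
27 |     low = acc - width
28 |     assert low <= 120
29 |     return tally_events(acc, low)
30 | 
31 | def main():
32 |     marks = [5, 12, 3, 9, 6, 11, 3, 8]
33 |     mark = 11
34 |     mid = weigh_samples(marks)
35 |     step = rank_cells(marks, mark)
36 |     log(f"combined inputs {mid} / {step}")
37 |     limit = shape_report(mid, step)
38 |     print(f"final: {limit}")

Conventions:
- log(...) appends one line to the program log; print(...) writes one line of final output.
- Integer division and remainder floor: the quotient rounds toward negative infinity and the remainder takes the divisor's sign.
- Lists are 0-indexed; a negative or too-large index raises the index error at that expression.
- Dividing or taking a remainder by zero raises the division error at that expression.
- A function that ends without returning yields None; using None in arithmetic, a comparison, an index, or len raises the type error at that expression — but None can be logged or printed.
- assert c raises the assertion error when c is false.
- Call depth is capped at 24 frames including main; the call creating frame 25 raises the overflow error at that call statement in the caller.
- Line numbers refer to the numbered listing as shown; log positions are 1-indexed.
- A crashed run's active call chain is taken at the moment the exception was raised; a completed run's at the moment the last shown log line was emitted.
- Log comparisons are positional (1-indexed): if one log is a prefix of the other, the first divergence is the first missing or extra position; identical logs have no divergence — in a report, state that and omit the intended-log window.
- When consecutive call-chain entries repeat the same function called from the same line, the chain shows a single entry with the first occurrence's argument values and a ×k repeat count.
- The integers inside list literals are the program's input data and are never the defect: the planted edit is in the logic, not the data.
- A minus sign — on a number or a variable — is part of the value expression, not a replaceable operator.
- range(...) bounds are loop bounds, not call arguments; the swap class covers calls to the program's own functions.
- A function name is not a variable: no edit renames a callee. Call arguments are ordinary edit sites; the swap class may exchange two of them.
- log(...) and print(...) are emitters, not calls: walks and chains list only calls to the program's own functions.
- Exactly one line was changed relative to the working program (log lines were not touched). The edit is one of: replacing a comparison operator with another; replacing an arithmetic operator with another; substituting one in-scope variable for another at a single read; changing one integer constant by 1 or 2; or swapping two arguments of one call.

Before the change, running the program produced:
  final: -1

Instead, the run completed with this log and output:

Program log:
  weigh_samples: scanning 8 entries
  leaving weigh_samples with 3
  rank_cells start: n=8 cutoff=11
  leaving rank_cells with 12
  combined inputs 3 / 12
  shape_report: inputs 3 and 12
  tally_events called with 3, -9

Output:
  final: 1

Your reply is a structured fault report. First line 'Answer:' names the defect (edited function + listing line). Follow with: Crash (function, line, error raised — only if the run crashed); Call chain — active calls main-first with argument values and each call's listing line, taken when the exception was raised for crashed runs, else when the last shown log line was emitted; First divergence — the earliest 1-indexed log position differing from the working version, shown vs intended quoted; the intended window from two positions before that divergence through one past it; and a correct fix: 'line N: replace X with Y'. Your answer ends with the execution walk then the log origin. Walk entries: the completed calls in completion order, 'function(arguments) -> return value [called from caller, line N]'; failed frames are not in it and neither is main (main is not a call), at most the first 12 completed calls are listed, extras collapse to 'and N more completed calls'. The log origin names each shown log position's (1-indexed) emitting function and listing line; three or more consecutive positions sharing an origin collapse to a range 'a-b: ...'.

Answer: the defect is in tally_events at line 22.
Core observation: Nothing in the log betrays the bug — only the output does.
Call chain: main -> shape_report(3, 12) (called at line 37) -> tally_events(3, -9) (called at line 29).
First divergence: none — the logs agree in full.
Execution walk:
  weigh_samples([5, 12, 3, 9, 6, 11, 3, 8]) -> 3  [called from main, line 34]
  rank_cells([5, 12, 3, 9, 6, 11, 3, 8], 11) -> 12  [called from main, line 35]
  tally_events(3, -9) -> 1  [called from shape_report, line 29]
  shape_report(3, 12) -> 1  [called from main, line 37]
Log line origins:
  1: logged in weigh_samples at line 2
  2: logged in weigh_samples at line 7
  3: logged in rank_cells at line 11
  4: logged in rank_cells at line 16
  5: logged in main at line 36
  6: logged in shape_report at line 26
  7: logged in tally_events at line 20
A correct fix: line 22: replace `pos // pos` with `floor // pos`.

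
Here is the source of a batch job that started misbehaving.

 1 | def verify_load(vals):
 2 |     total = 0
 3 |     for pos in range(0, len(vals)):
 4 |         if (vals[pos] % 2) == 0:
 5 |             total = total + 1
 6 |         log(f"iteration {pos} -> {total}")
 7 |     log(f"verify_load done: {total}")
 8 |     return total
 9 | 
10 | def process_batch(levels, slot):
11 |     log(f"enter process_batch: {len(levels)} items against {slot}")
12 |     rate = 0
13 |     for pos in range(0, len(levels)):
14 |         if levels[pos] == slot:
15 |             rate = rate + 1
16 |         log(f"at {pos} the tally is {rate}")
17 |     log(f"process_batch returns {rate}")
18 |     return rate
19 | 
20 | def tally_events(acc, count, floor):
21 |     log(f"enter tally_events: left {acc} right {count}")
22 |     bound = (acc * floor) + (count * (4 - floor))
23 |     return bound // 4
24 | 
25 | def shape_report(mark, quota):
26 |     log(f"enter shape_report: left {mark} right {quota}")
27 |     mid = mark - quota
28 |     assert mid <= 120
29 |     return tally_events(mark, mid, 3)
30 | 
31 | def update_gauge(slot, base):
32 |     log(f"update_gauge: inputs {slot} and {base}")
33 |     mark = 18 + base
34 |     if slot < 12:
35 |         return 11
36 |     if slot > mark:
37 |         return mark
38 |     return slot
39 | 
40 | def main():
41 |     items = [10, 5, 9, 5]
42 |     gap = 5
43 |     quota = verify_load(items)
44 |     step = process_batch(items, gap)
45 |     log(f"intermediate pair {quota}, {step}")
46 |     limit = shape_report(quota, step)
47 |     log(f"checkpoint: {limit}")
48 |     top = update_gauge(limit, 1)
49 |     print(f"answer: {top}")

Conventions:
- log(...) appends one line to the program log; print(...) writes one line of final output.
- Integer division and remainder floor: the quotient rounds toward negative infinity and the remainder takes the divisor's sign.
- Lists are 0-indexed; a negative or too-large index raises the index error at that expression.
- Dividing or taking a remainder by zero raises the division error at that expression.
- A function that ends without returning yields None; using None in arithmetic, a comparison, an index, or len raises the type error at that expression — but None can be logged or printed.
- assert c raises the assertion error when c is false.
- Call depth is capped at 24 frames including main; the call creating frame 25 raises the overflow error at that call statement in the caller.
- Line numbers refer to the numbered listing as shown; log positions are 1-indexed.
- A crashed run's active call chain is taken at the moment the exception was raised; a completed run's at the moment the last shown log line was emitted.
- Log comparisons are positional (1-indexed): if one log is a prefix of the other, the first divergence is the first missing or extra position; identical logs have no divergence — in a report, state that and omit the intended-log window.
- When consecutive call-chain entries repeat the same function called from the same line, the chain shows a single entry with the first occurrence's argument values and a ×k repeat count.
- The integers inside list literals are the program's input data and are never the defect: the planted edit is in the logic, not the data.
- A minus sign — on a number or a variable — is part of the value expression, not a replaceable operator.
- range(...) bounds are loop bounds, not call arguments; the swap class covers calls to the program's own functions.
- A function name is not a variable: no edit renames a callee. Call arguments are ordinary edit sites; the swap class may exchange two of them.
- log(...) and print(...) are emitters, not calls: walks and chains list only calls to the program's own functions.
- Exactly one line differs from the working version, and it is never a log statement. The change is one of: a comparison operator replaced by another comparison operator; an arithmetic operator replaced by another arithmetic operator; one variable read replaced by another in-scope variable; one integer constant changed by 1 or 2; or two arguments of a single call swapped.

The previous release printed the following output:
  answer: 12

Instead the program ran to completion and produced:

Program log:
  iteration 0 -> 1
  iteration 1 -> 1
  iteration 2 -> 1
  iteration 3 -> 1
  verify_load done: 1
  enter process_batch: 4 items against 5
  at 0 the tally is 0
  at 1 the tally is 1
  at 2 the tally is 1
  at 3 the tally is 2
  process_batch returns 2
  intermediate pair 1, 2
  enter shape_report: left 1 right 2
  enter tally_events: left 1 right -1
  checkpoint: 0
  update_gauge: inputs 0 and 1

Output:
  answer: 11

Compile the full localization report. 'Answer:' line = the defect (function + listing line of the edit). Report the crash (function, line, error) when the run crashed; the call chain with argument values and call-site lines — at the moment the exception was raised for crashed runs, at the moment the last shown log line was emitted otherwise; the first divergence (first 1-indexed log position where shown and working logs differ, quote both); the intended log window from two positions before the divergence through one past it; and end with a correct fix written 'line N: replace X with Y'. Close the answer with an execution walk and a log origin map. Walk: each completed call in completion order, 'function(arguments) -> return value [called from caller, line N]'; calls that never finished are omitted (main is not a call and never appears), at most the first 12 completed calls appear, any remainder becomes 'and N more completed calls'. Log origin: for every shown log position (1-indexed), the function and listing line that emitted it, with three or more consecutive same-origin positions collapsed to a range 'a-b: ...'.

Answer: the defect is in update_gauge at line 35.
Key fact: The logs agree in full; only the final output differs.
Call chain: main -> update_gauge(0, 1) (called at line 48).
First divergence: none; the two logs match at every position.
Execution walk:
  verify_load([10, 5, 9, 5]) -> 1  [called from main, line 43]
  process_batch([10, 5, 9, 5], 5) -> 2  [called from main, line 44]
  tally_events(1, -1, 3) -> 0  [called from shape_report, line 29]
  shape_report(1, 2) -> 0  [called from main, line 46]
  update_gauge(0, 1) -> 11  [called from main, line 48]
Log origins:
  1-4: emitted by verify_load (line 6)
  5: emitted by verify_load (line 7)
  6: emitted by process_batch (line 11)
  7-10: emitted by process_batch (line 16)
  11: emitted by process_batch (line 17)
  12: emitted by main (line 45)
  13: emitted by shape_report (line 26)
  14: emitted by tally_events (line 21)
  15: emitted by main (line 47)
  16: emitted by update_gauge (line 32)
A correct fix: line 35: replace `11` with `12`.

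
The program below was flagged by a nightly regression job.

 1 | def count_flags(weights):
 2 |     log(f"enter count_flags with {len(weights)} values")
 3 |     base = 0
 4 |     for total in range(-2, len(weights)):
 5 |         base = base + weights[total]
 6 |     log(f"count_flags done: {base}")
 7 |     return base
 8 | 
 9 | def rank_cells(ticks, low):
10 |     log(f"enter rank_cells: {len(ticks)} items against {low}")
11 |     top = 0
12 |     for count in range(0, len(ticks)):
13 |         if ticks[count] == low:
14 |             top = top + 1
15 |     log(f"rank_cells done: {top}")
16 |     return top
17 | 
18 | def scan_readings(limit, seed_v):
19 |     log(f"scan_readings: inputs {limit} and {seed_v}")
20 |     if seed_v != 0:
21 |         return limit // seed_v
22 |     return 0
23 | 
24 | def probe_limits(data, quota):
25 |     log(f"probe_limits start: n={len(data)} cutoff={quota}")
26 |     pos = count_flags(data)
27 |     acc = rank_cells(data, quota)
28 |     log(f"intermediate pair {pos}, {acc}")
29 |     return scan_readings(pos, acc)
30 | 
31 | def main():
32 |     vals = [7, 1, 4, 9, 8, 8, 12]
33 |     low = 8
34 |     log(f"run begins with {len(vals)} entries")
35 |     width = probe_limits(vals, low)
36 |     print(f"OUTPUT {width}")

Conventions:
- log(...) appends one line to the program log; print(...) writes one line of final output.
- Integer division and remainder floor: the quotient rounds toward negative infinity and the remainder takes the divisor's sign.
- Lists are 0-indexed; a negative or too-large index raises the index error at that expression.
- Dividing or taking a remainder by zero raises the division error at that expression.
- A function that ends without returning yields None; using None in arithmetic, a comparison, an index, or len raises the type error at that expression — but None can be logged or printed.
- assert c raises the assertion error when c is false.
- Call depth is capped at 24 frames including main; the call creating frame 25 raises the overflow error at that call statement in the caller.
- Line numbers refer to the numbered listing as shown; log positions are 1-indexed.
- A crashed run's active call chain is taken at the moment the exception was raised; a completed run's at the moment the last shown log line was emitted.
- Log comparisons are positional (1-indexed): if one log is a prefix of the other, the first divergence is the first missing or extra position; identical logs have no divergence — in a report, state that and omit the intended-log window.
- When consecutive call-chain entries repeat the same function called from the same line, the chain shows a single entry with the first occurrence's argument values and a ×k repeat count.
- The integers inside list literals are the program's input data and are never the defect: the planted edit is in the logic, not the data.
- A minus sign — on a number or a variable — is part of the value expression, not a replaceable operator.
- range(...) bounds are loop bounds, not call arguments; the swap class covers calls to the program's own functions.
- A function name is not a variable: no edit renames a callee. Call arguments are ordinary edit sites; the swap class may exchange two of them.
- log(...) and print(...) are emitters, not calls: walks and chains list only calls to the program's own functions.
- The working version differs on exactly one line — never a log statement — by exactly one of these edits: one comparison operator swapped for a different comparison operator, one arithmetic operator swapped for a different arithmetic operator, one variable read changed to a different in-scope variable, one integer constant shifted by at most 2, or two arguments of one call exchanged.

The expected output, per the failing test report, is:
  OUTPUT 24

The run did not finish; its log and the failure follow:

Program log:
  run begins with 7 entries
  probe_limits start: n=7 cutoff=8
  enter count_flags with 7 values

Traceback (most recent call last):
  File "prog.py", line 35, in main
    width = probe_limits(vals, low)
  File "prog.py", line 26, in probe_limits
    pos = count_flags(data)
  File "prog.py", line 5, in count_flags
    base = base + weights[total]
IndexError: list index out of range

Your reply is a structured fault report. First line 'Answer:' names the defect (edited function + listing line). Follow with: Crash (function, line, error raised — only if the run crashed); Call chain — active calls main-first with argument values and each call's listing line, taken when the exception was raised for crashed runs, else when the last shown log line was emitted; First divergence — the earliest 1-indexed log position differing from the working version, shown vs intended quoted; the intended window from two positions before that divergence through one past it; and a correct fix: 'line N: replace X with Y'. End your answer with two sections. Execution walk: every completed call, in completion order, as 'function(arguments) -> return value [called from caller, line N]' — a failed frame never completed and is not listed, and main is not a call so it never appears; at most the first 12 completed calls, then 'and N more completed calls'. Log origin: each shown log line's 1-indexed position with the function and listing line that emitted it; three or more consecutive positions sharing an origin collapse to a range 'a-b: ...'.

Answer: the defect is in count_flags at line 4.
Key observation: The log ends early — 3 lines, where the working version next logs 'count_flags done: 49'.
Crash: count_flags, line 5, IndexError.
Call chain: main -> probe_limits([7, 1, 4, 9, 8, 8, 12], 8) (called at line 35) -> count_flags([7, 1, 4, 9, 8, 8, 12]) (called at line 26).
First divergence: position 4 — the faulty run's log ends after 3 lines; the working version continues with 'count_flags done: 49'.
Intended log window:
  2: probe_limits start: n=7 cutoff=8
  3: enter count_flags with 7 values
  4: count_flags done: 49
  5: enter rank_cells: 7 items against 8
Execution walk:
  (no call completed)
Log line origins:
  1: emitted by main (line 34)
  2: emitted by probe_limits (line 25)
  3: emitted by count_flags (line 2)
A correct fix: line 4: replace `-2` with `0`.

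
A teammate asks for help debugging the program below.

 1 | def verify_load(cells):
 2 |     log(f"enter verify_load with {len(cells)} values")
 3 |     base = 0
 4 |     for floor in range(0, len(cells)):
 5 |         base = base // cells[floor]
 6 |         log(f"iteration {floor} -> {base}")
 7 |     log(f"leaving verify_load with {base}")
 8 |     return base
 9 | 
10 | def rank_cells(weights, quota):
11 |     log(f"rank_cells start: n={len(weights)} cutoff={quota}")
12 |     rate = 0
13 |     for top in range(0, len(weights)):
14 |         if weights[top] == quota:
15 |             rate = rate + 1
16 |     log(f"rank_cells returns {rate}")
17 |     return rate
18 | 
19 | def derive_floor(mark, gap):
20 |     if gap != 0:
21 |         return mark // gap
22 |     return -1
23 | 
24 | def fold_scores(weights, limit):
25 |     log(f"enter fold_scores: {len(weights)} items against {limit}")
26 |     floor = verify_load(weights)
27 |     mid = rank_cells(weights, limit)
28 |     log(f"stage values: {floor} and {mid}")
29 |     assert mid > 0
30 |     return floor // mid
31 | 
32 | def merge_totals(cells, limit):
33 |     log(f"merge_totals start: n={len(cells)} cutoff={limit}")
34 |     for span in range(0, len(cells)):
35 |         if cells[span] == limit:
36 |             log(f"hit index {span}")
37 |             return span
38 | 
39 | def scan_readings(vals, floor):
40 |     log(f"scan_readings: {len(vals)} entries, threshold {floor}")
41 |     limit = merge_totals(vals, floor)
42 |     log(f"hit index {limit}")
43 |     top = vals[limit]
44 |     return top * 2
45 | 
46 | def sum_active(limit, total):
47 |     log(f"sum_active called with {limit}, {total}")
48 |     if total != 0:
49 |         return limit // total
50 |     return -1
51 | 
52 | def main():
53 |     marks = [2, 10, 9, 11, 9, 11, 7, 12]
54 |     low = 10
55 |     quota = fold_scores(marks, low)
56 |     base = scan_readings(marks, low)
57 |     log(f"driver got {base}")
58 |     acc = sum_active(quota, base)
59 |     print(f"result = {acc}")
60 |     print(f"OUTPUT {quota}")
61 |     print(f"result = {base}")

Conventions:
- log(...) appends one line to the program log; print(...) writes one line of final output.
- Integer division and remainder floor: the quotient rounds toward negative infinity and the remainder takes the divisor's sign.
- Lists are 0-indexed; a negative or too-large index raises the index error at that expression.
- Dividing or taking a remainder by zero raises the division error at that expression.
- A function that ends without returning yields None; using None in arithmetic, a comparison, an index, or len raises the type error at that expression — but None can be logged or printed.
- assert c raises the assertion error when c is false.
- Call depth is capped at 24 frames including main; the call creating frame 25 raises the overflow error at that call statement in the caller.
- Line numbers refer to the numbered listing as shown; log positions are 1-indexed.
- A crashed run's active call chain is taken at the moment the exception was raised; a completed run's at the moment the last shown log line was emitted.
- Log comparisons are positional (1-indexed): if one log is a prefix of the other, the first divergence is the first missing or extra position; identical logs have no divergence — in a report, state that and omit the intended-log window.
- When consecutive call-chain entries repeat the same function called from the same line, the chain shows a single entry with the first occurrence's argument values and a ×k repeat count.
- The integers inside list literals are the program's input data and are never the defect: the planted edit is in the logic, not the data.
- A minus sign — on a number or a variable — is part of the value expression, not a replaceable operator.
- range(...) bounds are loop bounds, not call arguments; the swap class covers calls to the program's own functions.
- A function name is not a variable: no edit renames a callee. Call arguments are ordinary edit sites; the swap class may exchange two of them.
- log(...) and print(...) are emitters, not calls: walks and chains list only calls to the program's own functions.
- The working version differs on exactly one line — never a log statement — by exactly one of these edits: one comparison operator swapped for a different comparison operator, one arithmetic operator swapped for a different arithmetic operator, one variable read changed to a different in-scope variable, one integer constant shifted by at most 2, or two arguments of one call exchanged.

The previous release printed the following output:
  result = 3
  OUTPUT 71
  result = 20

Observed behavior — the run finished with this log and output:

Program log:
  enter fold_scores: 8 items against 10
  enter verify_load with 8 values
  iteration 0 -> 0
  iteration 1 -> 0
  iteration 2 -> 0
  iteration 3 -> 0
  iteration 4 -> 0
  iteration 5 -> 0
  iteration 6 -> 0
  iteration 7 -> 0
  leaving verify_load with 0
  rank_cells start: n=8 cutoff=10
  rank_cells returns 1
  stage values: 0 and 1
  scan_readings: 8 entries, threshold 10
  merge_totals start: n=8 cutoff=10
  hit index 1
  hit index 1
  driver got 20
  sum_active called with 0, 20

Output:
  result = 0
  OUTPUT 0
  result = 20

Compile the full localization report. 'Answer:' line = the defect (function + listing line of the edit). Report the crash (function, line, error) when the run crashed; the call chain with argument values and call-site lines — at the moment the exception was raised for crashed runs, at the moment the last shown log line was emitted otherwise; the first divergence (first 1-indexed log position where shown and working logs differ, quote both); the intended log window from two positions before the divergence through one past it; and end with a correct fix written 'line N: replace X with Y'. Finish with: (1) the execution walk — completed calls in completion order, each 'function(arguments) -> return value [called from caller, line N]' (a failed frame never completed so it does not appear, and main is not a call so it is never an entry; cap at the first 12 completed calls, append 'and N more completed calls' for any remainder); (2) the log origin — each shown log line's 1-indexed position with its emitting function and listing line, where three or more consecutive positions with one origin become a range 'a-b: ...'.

Answer: the defect is in verify_load at line 5.
The tell: The earliest visible damage is log position 3 — 'iteration 0 -> 0' rather than the intended 'iteration 0 -> 2'.
Call chain: main -> sum_active(0, 20) (called at line 58).
First divergence: at position 3 the run shows 'iteration 0 -> 0' where the working version logs 'iteration 0 -> 2'.
Intended log window:
  1: enter fold_scores: 8 items against 10
  2: enter verify_load with 8 values
  3: iteration 0 -> 2
  4: iteration 1 -> 12
Execution walk:
  verify_load([2, 10, 9, 11, 9, 11, 7, 12]) -> 0  [called from fold_scores, line 26]
  rank_cells([2, 10, 9, 11, 9, 11, 7, 12], 10) -> 1  [called from fold_scores, line 27]
  fold_scores([2, 10, 9, 11, 9, 11, 7, 12], 10) -> 0  [called from main, line 55]
  merge_totals([2, 10, 9, 11, 9, 11, 7, 12], 10) -> 1  [called from scan_readings, line 41]
  scan_readings([2, 10, 9, 11, 9, 11, 7, 12], 10) -> 20  [called from main, line 56]
  sum_active(0, 20) -> 0  [called from main, line 58]
Log origins:
  1: logged in fold_scores at line 25
  2: logged in verify_load at line 2
  3-10: logged in verify_load at line 6
  11: logged in verify_load at line 7
  12: logged in rank_cells at line 11
  13: logged in rank_cells at line 16
  14: logged in fold_scores at line 28
  15: logged in scan_readings at line 40
  16: logged in merge_totals at line 33
  17: logged in merge_totals at line 36
  18: logged in scan_readings at line 42
  19: logged in main at line 57
  20: logged in sum_active at line 47
A correct fix: line 5: replace `//` with `+`.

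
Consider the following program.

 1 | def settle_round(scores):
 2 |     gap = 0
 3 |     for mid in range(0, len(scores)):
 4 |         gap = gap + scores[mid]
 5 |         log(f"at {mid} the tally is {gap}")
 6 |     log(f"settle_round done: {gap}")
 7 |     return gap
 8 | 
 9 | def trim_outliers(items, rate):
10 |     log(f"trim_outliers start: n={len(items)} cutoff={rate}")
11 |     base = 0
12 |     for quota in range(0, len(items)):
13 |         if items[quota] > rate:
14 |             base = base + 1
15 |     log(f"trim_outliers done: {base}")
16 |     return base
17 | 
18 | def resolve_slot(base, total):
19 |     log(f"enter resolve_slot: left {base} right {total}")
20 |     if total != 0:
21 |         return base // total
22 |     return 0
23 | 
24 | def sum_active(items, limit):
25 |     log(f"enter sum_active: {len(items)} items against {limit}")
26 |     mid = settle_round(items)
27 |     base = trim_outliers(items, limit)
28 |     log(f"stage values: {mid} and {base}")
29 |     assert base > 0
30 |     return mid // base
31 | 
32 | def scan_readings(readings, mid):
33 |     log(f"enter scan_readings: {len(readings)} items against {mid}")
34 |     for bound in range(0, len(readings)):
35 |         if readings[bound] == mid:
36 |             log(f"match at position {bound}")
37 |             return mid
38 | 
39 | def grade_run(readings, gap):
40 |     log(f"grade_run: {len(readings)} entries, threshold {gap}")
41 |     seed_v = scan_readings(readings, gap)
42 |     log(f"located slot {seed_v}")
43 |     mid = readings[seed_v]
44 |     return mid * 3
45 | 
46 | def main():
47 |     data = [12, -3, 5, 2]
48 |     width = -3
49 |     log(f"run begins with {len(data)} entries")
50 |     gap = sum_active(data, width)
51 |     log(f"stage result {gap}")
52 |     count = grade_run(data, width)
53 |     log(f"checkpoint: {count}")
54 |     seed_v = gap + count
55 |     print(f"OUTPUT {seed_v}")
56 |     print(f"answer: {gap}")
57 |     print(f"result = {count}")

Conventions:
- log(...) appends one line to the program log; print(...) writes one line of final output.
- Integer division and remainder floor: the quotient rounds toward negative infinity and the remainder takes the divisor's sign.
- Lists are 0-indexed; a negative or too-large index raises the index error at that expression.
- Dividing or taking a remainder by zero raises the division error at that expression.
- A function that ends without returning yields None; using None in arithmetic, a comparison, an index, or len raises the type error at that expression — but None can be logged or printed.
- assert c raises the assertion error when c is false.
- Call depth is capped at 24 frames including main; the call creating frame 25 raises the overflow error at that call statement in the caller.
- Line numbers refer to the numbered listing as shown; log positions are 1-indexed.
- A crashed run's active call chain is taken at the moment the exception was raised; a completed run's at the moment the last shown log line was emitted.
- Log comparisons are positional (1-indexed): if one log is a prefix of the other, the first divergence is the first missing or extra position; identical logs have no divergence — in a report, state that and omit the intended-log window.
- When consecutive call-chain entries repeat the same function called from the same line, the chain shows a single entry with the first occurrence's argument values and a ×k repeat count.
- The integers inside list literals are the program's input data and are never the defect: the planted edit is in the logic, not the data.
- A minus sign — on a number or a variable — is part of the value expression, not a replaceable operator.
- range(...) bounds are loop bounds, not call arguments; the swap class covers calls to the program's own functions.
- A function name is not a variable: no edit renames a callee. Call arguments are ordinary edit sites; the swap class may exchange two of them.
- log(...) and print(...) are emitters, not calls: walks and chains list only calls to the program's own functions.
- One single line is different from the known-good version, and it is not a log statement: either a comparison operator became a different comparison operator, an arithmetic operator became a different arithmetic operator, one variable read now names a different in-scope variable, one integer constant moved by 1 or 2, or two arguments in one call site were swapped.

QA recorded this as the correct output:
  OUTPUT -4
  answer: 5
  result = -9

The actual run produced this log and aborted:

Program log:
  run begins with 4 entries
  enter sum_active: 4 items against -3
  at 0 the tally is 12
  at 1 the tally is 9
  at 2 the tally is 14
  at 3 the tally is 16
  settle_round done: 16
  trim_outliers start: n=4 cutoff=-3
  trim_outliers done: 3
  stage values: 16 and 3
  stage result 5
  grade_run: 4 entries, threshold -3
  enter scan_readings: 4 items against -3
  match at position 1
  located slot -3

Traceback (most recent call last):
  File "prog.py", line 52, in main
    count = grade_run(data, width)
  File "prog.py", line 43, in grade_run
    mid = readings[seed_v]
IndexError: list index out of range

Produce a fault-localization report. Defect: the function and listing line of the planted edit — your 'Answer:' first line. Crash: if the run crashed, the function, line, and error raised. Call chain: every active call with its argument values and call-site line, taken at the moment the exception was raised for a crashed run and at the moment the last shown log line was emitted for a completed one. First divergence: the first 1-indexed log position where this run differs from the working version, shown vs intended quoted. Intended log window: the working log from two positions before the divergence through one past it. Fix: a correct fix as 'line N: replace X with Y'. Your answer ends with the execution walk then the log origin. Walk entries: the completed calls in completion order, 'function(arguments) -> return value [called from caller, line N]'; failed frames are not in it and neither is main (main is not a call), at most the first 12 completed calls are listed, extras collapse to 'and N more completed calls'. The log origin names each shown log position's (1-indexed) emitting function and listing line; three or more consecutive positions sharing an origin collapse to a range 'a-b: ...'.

Answer: the defect is in scan_readings at line 37.
Core observation: Everything matches until log position 15, which reads 'located slot -3' in place of 'located slot 1'.
Crash: grade_run, line 43, IndexError.
Call chain: main -> grade_run([12, -3, 5, 2], -3) (called at line 52).
First divergence: at position 15 the run shows 'located slot -3' where the working version logs 'located slot 1'.
Intended log window:
  13: enter scan_readings: 4 items against -3
  14: match at position 1
  15: located slot 1
  16: checkpoint: -9
Execution walk:
  settle_round([12, -3, 5, 2]) -> 16  [called from sum_active, line 26]
  trim_outliers([12, -3, 5, 2], -3) -> 3  [called from sum_active, line 27]
  sum_active([12, -3, 5, 2], -3) -> 5  [called from main, line 50]
  scan_readings([12, -3, 5, 2], -3) -> -3  [called from grade_run, line 41]
Log origins:
  1: logged in main at line 49
  2: logged in sum_active at line 25
  3-6: logged in settle_round at line 5
  7: logged in settle_round at line 6
  8: logged in trim_outliers at line 10
  9: logged in trim_outliers at line 15
  10: logged in sum_active at line 28
  11: logged in main at line 51
  12: logged in grade_run at line 40
  13: logged in scan_readings at line 33
  14: logged in scan_readings at line 36
  15: logged in grade_run at line 42
A correct fix: line 37: replace `mid` with `bound`.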